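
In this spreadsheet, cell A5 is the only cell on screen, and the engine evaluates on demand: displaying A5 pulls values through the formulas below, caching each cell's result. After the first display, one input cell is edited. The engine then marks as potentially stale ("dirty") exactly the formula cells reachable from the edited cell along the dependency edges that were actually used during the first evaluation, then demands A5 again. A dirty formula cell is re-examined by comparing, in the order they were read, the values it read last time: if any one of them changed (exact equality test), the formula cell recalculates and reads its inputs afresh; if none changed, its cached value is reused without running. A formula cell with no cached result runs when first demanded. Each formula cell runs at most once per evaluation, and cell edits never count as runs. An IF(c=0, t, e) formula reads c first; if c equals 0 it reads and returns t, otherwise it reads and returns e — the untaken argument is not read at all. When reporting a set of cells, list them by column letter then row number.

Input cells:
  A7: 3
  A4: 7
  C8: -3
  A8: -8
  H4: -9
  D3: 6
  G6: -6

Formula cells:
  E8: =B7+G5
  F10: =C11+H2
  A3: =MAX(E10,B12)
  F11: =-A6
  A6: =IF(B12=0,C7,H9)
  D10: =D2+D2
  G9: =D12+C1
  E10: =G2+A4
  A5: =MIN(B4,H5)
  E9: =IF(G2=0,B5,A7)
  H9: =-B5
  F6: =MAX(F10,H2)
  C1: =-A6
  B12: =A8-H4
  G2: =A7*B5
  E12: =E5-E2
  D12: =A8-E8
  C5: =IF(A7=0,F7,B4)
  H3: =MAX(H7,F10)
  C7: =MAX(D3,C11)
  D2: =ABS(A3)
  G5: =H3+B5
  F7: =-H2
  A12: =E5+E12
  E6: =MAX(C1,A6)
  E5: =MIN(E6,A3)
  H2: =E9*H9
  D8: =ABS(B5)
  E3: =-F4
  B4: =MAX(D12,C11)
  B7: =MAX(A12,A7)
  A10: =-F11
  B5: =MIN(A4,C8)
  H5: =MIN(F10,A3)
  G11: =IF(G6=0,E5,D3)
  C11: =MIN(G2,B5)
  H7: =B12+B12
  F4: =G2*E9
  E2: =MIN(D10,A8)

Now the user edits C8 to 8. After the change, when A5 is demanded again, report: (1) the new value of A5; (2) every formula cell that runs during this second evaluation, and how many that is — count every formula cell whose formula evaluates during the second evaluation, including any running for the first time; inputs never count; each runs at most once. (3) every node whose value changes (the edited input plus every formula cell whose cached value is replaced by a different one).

A5 now evaluates to -14.
Run set: A3, A5, A6, A12, B4, B5, B7, C1, C11, D2, D10, D12, E2, E5, E6, E8, E9, E10, E12, F10, G2, G5, H2, H3, H5, H9 (26 run).
Changed values: A3, A5, A6, A12, B4, B5, B7, C1, C8, C11, D2, D10, D12, E5, E6, E8, E10, E12, F10, G2, G5, H2, H5, H9.

Initial pass — values computed on the first demand:
  B5 = MIN(7, -3) = -3
  B12 = -8 - -9 = 1
  G2 = 3 * -3 = -9
  C11 = MIN(-9, -3) = -9
  E9 = IF(G2=0: G2=-9 -> else branch A7) = 3
  E10 = -9 + 7 = -2
  A3 = MAX(-2, 1) = 1
  D2 = ABS(1) = 1
  D10 = 1 + 1 = 2
  E2 = MIN(2, -8) = -8
  H7 = 1 + 1 = 2
  H9 = -(-3) = 3
  A6 = IF(B12=0: B12=1 -> else branch H9) = 3
  C1 = -(3) = -3
  E6 = MAX(-3, 3) = 3
  E5 = MIN(3, 1) = 1
  E12 = 1 - -8 = 9
  A12 = 1 + 9 = 10
  B7 = MAX(10, 3) = 10
  H2 = 3 * 3 = 9
  F10 = -9 + 9 = 0
  H3 = MAX(2, 0) = 2
  G5 = 2 + -3 = -1
  E8 = 10 + -1 = 9
  D12 = -8 - 9 = -17
  B4 = MAX(-17, -9) = -9
  H5 = MIN(0, 1) = 0
  A5 = MIN(-9, 0) = -9

Second demand — change propagation:
  B5: re-runs because C8 -3->8; new result 7.
  G2: re-runs because B5 -3->7; new result 21.
  C11: re-runs because G2 -9->21; B5 -3->7; new result 7.
  E9: re-runs because G2 -9->21; new result 3 (unchanged).
  E10: re-runs because G2 -9->21; new result 28.
  A3: re-runs because E10 -2->28; new result 28.
  D2: re-runs because A3 1->28; new result 28.
  D10: re-runs because D2 1->28; D2 1->28; new result 56.
  E2: re-runs because D10 2->56; new result -8 (unchanged).
  H9: re-runs because B5 -3->7; new result -7.
  A6: re-runs because H9 3->-7; new result -7.
  C1: re-runs because A6 3->-7; new result 7.
  E6: re-runs because C1 -3->7; A6 3->-7; new result 7.
  E5: re-runs because E6 3->7; A3 1->28; new result 7.
  E12: re-runs because E5 1->7; new result 15.
  A12: re-runs because E5 1->7; E12 9->15; new result 22.
  B7: re-runs because A12 10->22; new result 22.
  H2: re-runs because H9 3->-7; new result -21.
  F10: re-runs because C11 -9->7; H2 9->-21; new result -14.
  H3: re-runs because F10 0->-14; new result 2 (unchanged).
  G5: re-runs because B5 -3->7; new result 9.
  E8: re-runs because B7 10->22; G5 -1->9; new result 31.
  D12: re-runs because E8 9->31; new result -39.
  B4: re-runs because D12 -17->-39; C11 -9->7; new result 7.
  H5: re-runs because F10 0->-14; A3 1->28; new result -14.
  A5: re-runs because B4 -9->7; H5 0->-14; new result -14.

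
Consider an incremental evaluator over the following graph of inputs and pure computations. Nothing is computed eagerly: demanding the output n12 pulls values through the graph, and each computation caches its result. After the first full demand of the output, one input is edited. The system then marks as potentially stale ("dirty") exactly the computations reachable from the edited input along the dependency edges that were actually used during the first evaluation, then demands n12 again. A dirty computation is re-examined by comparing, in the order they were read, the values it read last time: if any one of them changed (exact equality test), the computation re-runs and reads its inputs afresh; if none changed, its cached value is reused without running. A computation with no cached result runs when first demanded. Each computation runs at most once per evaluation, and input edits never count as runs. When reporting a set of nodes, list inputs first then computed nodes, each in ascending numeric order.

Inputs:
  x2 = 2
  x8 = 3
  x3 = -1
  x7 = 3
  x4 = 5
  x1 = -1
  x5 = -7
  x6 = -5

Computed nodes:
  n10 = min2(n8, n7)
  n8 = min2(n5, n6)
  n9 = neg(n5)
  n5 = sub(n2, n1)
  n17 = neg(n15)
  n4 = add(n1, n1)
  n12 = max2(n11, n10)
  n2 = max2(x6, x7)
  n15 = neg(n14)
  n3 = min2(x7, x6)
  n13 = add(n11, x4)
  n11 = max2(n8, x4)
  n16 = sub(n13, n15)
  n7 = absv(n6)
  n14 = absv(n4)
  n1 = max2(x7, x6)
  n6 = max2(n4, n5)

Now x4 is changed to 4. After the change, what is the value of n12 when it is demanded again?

n12 now evaluates to 4.

Initial pass — values computed on the first demand:
  n1 = max2(3, -5) = 3
  n2 = max2(-5, 3) = 3
  n4 = add(3, 3) = 6
  n5 = sub(3, 3) = 0
  n6 = max2(6, 0) = 6
  n7 = absv(6) = 6
  n8 = min2(0, 6) = 0
  n10 = min2(0, 6) = 0
  n11 = max2(0, 5) = 5
  n12 = max2(5, 0) = 5

Second demand — change propagation:
  n11: re-runs because x4 5->4; new result 4.
  n12: re-runs because n11 5->4; new result 4.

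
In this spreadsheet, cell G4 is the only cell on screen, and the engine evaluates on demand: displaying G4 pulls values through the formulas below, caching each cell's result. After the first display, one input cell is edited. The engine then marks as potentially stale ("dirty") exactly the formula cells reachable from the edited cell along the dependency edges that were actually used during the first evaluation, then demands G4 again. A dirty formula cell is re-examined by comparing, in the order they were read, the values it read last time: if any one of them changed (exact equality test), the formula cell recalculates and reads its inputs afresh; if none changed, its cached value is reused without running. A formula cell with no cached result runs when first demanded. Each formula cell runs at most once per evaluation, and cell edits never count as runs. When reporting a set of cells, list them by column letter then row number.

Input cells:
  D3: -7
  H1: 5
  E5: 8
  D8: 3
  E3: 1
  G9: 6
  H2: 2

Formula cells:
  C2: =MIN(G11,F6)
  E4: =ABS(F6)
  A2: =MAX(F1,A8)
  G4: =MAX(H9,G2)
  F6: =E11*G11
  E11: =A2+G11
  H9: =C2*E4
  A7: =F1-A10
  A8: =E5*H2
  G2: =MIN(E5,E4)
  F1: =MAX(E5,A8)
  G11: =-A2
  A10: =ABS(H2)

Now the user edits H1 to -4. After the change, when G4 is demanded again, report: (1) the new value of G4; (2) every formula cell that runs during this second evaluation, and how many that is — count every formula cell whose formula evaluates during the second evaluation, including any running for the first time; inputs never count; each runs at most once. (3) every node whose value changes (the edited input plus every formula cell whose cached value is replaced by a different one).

G4 now evaluates to 0.
Run set: none (0 run).
Changed values: H1.
The important point: nothing the output needs ever reads H1, so the edit is invisible to it.

Initial pass — values computed on the first demand:
  A8 = 8 * 2 = 16
  F1 = MAX(8, 16) = 16
  A2 = MAX(16, 16) = 16
  G11 = -(16) = -16
  E11 = 16 + -16 = 0
  F6 = 0 * -16 = 0
  C2 = MIN(-16, 0) = -16
  E4 = ABS(0) = 0
  G2 = MIN(8, 0) = 0
  H9 = -16 * 0 = 0
  G4 = MAX(0, 0) = 0

Second demand — change propagation:
  no demanded computation ever read H1, so the edit dirties nothing and nothing runs.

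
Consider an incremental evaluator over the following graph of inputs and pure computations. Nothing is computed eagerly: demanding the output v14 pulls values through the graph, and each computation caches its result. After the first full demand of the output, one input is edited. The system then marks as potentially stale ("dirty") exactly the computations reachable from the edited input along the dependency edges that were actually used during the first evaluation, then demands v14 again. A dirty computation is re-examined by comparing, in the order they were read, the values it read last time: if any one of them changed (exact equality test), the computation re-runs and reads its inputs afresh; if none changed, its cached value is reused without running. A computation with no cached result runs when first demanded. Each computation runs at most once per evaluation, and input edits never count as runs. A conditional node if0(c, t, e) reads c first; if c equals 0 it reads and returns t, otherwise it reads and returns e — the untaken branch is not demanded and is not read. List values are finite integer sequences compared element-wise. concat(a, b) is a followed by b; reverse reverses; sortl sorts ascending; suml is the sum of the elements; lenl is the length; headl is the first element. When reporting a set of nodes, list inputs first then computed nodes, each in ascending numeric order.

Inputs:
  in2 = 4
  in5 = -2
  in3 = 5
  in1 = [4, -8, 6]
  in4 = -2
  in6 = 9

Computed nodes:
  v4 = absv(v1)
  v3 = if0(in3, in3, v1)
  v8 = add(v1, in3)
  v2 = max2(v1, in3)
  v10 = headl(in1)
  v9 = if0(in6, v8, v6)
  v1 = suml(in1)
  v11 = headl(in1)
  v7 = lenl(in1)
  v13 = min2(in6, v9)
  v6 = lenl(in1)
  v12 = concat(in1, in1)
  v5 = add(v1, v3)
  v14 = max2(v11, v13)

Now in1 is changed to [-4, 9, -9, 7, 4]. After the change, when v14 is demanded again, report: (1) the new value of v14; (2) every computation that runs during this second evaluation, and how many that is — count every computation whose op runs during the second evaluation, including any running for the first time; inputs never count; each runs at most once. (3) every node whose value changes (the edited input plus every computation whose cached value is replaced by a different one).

Initial pass — values computed on the first demand:
  v6 = lenl([4, -8, 6]) = 3
  v9 = if0(in6=9 -> else branch v6) = 3
  v11 = headl([4, -8, 6]) = 4
  v13 = min2(9, 3) = 3
  v14 = max2(4, 3) = 4

Second demand — change propagation:
  v6: re-runs because in1 [4, -8, 6]->[-4, 9, -9, 7, 4]; new result 5.
  v9: re-runs because v6 3->5; new result 5.
  v11: re-runs because in1 [4, -8, 6]->[-4, 9, -9, 7, 4]; new result -4.
  v13: re-runs because v9 3->5; new result 5.
  v14: re-runs because v11 4->-4; v13 3->5; new result 5.

v14 now evaluates to 5.
Run set: v6, v9, v11, v13, v14 (5 run).
Changed values: in1, v6, v9, v11, v13, v14.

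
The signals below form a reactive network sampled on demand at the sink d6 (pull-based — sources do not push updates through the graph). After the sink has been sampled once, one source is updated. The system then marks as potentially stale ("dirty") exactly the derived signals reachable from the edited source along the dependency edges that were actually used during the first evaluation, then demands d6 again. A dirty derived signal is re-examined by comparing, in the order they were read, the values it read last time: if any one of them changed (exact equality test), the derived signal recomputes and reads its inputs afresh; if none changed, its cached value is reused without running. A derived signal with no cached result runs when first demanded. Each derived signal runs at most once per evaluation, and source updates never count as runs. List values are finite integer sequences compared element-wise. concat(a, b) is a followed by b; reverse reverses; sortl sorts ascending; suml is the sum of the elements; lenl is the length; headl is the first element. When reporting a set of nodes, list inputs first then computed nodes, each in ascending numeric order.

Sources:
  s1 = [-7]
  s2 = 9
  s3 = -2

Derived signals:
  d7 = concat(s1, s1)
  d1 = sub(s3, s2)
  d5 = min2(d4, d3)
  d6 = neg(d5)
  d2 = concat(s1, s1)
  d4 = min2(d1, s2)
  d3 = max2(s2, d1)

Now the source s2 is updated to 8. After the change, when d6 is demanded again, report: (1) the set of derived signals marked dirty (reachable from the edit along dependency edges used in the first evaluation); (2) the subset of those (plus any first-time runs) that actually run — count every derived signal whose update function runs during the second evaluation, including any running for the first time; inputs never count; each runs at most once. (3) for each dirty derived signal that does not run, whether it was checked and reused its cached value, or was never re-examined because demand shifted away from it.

Dirty set: d1, d3, d4, d5, d6.
Run set: d1, d3, d4, d5, d6 (5 run).
All dirty derived signals ended up running.

Initial pass — values computed on the first demand:
  d1 = sub(-2, 9) = -11
  d3 = max2(9, -11) = 9
  d4 = min2(-11, 9) = -11
  d5 = min2(-11, 9) = -11
  d6 = neg(-11) = 11

Second demand — change propagation:
  d1: re-runs because s2 9->8; new result -10.
  d3: re-runs because s2 9->8; d1 -11->-10; new result 8.
  d4: re-runs because d1 -11->-10; s2 9->8; new result -10.
  d5: re-runs because d4 -11->-10; d3 9->8; new result -10.
  d6: re-runs because d5 -11->-10; new result 10.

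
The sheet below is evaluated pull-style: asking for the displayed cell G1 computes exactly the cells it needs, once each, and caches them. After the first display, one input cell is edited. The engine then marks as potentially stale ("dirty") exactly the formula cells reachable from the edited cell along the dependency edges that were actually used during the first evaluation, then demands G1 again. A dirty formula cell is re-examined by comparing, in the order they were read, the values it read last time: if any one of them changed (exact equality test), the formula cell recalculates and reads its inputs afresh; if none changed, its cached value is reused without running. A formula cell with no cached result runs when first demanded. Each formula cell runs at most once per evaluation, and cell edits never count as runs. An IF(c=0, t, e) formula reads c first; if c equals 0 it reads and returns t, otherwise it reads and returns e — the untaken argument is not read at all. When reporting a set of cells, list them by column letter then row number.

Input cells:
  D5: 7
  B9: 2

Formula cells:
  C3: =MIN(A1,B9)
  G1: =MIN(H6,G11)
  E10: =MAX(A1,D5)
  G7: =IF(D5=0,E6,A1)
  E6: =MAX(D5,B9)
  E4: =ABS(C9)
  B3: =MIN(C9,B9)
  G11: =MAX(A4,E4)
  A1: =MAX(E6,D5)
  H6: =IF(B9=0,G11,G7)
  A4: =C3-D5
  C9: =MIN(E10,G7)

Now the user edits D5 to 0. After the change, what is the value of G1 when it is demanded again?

Demanding G1 again yields 2.

First demand of the output computes:
  E6 = MAX(7, 2) = 7
  A1 = MAX(7, 7) = 7
  C3 = MIN(7, 2) = 2
  A4 = 2 - 7 = -5
  E10 = MAX(7, 7) = 7
  G7 = IF(D5=0: D5=7 -> else branch A1) = 7
  C9 = MIN(7, 7) = 7
  E4 = ABS(7) = 7
  G11 = MAX(-5, 7) = 7
  H6 = IF(B9=0: B9=2 -> else branch G7) = 7
  G1 = MIN(7, 7) = 7

After the edit, cleaning proceeds:
  E6: a read changed (D5 7->0) — executes, giving 2.
  A1: a read changed (E6 7->2; D5 7->0) — executes, giving 2.
  C3: a read changed (A1 7->2) — executes, giving 2 — identical to its old value.
  A4: a read changed (D5 7->0) — executes, giving 2.
  E10: a read changed (A1 7->2; D5 7->0) — executes, giving 2.
  G7: a read changed (D5 7->0; A1 7->2) — executes, giving 2.
  C9: a read changed (E10 7->2; G7 7->2) — executes, giving 2.
  E4: a read changed (C9 7->2) — executes, giving 2.
  G11: a read changed (A4 -5->2; E4 7->2) — executes, giving 2.
  H6: a read changed (G7 7->2) — executes, giving 2.
  G1: a read changed (H6 7->2; G11 7->2) — executes, giving 2.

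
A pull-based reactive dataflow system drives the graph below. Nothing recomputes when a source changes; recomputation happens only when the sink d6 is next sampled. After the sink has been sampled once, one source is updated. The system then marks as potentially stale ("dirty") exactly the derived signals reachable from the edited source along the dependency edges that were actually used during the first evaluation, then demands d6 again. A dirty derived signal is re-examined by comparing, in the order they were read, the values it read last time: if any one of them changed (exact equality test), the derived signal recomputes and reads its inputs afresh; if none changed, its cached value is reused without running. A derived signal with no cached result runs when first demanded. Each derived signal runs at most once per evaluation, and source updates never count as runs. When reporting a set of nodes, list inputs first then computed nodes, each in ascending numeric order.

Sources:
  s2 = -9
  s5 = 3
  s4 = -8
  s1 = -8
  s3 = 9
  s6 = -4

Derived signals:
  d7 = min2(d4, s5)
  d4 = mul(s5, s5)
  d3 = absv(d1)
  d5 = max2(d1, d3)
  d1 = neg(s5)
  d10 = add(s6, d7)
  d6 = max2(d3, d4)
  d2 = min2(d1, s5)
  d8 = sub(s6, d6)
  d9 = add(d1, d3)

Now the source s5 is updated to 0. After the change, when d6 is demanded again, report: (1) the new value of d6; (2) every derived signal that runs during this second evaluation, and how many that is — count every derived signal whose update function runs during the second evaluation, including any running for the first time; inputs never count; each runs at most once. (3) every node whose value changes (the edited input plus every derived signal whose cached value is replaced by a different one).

New value of d6: 0.
Derived signals that run: d1, d3, d4, d6 — 4 in total.
Values that change: s5, d1, d3, d4, d6.

First evaluation (everything demanded from the output):
  d1 = neg(3) = -3
  d3 = absv(-3) = 3
  d4 = mul(3, 3) = 9
  d6 = max2(3, 9) = 9

Propagation after the edit:
  d1: runs — s5 3->0; result 0.
  d3: runs — d1 -3->0; result 0.
  d4: runs — s5 3->0; s5 3->0; result 0.
  d6: runs — d3 3->0; d4 9->0; result 0.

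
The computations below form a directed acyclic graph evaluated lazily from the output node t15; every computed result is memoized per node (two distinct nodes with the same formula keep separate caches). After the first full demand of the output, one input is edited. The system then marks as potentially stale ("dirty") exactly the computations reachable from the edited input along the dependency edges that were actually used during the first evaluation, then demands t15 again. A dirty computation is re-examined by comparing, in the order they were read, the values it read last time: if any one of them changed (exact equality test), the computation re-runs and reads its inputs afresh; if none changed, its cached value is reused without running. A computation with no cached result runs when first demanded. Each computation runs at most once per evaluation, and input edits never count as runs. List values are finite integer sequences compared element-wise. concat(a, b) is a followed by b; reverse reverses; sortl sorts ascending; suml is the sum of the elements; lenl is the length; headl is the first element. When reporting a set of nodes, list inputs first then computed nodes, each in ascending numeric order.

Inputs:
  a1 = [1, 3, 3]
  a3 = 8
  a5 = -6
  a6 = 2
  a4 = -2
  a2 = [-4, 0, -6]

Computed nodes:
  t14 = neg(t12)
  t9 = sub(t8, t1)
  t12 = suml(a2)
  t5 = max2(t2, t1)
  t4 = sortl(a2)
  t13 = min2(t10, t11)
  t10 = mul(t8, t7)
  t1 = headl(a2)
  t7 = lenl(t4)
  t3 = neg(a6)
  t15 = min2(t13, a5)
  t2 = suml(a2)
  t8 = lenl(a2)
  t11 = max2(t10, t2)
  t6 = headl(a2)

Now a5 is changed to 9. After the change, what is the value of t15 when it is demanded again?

First demand of the output computes:
  t2 = suml([-4, 0, -6]) = -10
  t4 = sortl([-4, 0, -6]) = [-6, -4, 0]
  t7 = lenl([-6, -4, 0]) = 3
  t8 = lenl([-4, 0, -6]) = 3
  t10 = mul(3, 3) = 9
  t11 = max2(9, -10) = 9
  t13 = min2(9, 9) = 9
  t15 = min2(9, -6) = -6

After the edit, cleaning proceeds:
  t15: a read changed (a5 -6->9) — executes, giving 9.

Demanding t15 again yields 9.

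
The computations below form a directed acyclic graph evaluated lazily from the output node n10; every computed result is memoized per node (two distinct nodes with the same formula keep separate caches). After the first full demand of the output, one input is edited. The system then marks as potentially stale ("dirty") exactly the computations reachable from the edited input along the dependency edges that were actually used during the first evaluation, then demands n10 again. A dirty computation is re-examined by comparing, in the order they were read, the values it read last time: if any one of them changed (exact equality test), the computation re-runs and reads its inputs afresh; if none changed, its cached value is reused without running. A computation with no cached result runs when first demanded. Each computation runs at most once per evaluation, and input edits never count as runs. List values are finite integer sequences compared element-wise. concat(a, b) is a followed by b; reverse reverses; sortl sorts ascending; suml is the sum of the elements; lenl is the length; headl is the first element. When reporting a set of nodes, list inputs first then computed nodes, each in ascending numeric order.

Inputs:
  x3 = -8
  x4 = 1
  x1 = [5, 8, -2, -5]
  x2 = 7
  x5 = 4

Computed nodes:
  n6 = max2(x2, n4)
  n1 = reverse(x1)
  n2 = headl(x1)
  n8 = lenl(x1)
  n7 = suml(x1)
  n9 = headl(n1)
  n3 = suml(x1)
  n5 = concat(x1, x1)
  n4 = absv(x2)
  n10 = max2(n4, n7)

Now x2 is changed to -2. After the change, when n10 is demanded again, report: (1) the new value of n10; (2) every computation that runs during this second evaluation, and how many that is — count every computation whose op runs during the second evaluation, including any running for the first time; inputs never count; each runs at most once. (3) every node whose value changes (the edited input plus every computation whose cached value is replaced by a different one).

Demanding n10 again yields 6.
2 computations run: n4, n10.
The nodes whose values change: x2, n4, n10.

First demand of the output computes:
  n4 = absv(7) = 7
  n7 = suml([5, 8, -2, -5]) = 6
  n10 = max2(7, 6) = 7

After the edit, cleaning proceeds:
  n4: a read changed (x2 7->-2) — executes, giving 2.
  n10: a read changed (n4 7->2) — executes, giving 6.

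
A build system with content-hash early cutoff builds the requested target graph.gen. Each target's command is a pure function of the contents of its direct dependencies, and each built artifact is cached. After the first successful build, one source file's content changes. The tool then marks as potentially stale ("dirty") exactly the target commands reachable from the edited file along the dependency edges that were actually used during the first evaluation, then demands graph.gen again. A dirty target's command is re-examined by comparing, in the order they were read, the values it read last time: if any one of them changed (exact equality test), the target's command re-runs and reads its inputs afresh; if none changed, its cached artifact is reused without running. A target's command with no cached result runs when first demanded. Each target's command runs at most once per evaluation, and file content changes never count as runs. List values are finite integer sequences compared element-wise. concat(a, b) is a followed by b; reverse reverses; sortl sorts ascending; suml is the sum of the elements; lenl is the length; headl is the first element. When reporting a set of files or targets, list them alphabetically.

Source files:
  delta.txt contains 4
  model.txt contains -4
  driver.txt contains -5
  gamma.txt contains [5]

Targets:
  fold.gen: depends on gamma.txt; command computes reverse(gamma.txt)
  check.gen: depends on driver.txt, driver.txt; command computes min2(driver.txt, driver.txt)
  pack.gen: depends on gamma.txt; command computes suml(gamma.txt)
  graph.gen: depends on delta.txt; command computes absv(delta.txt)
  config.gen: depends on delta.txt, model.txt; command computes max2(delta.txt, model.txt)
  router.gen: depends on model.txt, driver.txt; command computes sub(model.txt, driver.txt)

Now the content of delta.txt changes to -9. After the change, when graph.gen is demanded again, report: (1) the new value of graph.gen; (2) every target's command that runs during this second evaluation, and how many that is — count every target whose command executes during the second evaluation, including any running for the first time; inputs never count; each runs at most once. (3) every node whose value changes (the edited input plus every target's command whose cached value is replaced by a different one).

First evaluation (everything demanded from the output):
  graph.gen = absv(4) = 4

Propagation after the edit:
  graph.gen: runs — delta.txt 4->-9; result 9.

New value of graph.gen: 9.
Target commands that run: graph.gen — 1 in total.
Values that change: delta.txt, graph.gen.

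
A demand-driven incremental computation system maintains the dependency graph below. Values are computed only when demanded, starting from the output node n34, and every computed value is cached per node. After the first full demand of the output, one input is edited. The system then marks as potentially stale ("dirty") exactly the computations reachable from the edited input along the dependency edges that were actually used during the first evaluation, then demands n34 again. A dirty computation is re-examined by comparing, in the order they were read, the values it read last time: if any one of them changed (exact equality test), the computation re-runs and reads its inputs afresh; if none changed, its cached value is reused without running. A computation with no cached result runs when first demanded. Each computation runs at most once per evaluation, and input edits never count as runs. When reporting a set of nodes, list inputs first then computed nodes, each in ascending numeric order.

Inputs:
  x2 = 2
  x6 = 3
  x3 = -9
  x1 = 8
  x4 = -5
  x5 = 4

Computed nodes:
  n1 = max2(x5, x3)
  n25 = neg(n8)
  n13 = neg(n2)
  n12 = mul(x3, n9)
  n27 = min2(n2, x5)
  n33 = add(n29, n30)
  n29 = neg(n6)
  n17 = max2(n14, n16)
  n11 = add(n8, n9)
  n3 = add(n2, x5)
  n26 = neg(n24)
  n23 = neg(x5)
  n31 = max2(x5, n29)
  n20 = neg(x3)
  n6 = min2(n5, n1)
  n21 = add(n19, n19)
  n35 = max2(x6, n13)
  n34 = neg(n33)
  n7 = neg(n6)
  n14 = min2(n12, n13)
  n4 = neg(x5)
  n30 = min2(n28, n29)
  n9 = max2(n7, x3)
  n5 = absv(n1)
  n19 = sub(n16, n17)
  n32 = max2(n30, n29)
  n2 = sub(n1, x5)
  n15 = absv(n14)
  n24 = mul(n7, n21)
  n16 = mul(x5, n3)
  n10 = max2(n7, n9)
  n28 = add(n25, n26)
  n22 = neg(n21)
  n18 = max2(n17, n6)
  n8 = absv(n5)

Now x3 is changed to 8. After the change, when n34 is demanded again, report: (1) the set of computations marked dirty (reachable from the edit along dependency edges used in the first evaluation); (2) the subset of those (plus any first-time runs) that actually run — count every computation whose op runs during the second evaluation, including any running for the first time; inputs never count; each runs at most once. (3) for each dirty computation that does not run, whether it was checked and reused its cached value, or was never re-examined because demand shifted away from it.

Marked dirty: n1, n2, n3, n5, n6, n7, n8, n9, n12, n13, n14, n16, n17, n19, n21, n24, n25, n26, n28, n29, n30, n33, n34.
Computations that run: n1, n2, n3, n5, n6, n7, n8, n9, n12, n13, n14, n16, n17, n19, n24, n25, n28, n29, n30, n33, n34 — 21 in total.
Checked but reused from cache: n21, n26.
Key observation: the cutoff stops propagation at n21 — its inputs' values are unchanged, so it reuses its cache.

First evaluation (everything demanded from the output):
  n1 = max2(4, -9) = 4
  n2 = sub(4, 4) = 0
  n3 = add(0, 4) = 4
  n5 = absv(4) = 4
  n6 = min2(4, 4) = 4
  n7 = neg(4) = -4
  n8 = absv(4) = 4
  n9 = max2(-4, -9) = -4
  n12 = mul(-9, -4) = 36
  n13 = neg(0) = 0
  n14 = min2(36, 0) = 0
  n16 = mul(4, 4) = 16
  n17 = max2(0, 16) = 16
  n19 = sub(16, 16) = 0
  n21 = add(0, 0) = 0
  n24 = mul(-4, 0) = 0
  n25 = neg(4) = -4
  n26 = neg(0) = 0
  n28 = add(-4, 0) = -4
  n29 = neg(4) = -4
  n30 = min2(-4, -4) = -4
  n33 = add(-4, -4) = -8
  n34 = neg(-8) = 8

Propagation after the edit:
  n1: runs — x3 -9->8; result 8.
  n2: runs — n1 4->8; result 4.
  n3: runs — n2 0->4; result 8.
  n5: runs — n1 4->8; result 8.
  n6: runs — n5 4->8; n1 4->8; result 8.
  n7: runs — n6 4->8; result -8.
  n8: runs — n5 4->8; result 8.
  n9: runs — n7 -4->-8; x3 -9->8; result 8.
  n12: runs — x3 -9->8; n9 -4->8; result 64.
  n13: runs — n2 0->4; result -4.
  n14: runs — n12 36->64; n13 0->-4; result -4.
  n16: runs — n3 4->8; result 32.
  n17: runs — n14 0->-4; n16 16->32; result 32.
  n19: runs — n16 16->32; n17 16->32; result 0 (same value as before).
  n21: checked — values it read are unchanged (n19 unchanged, n19 unchanged); reused cached 0 without running.
  n24: runs — n7 -4->-8; result 0 (same value as before).
  n25: runs — n8 4->8; result -8.
  n26: checked — values it read are unchanged (n24 unchanged); reused cached 0 without running.
  n28: runs — n25 -4->-8; result -8.
  n29: runs — n6 4->8; result -8.
  n30: runs — n28 -4->-8; n29 -4->-8; result -8.
  n33: runs — n29 -4->-8; n30 -4->-8; result -16.
  n34: runs — n33 -8->-16; result 16.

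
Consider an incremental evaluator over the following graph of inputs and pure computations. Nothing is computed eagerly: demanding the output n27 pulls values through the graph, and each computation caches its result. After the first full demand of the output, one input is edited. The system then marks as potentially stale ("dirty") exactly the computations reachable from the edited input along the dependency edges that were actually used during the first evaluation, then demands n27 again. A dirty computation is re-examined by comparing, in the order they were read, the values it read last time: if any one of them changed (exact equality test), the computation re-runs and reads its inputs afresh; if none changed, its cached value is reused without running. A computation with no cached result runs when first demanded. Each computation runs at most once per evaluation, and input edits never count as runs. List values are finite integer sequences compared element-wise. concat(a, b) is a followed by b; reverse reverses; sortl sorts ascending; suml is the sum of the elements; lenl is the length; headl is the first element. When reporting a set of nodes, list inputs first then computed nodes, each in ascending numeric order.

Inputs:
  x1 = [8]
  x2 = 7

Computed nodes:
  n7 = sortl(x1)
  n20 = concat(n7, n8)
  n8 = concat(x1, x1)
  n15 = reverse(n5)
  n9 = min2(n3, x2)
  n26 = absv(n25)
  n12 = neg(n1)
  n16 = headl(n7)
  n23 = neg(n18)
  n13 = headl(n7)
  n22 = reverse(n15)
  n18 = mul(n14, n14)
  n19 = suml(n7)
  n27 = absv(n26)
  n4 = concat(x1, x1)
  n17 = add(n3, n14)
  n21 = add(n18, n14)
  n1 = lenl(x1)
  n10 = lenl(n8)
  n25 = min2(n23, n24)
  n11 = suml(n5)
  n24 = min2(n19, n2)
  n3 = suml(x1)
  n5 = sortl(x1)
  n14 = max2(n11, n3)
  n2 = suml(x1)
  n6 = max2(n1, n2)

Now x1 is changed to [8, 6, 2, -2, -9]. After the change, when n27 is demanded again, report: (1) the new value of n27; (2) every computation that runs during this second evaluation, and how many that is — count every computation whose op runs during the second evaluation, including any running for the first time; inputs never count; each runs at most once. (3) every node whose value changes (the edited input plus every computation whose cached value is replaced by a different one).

n27 now evaluates to 25.
Run set: n2, n3, n5, n7, n11, n14, n18, n19, n23, n24, n25, n26, n27 (13 run).
Changed values: x1, n2, n3, n5, n7, n11, n14, n18, n19, n23, n24, n25, n26, n27.

Initial pass — values computed on the first demand:
  n2 = suml([8]) = 8
  n3 = suml([8]) = 8
  n5 = sortl([8]) = [8]
  n7 = sortl([8]) = [8]
  n11 = suml([8]) = 8
  n14 = max2(8, 8) = 8
  n18 = mul(8, 8) = 64
  n19 = suml([8]) = 8
  n23 = neg(64) = -64
  n24 = min2(8, 8) = 8
  n25 = min2(-64, 8) = -64
  n26 = absv(-64) = 64
  n27 = absv(64) = 64

Second demand — change propagation:
  n2: re-runs because x1 [8]->[8, 6, 2, -2, -9]; new result 5.
  n3: re-runs because x1 [8]->[8, 6, 2, -2, -9]; new result 5.
  n5: re-runs because x1 [8]->[8, 6, 2, -2, -9]; new result [-9, -2, 2, 6, 8].
  n7: re-runs because x1 [8]->[8, 6, 2, -2, -9]; new result [-9, -2, 2, 6, 8].
  n11: re-runs because n5 [8]->[-9, -2, 2, 6, 8]; new result 5.
  n14: re-runs because n11 8->5; n3 8->5; new result 5.
  n18: re-runs because n14 8->5; n14 8->5; new result 25.
  n19: re-runs because n7 [8]->[-9, -2, 2, 6, 8]; new result 5.
  n23: re-runs because n18 64->25; new result -25.
  n24: re-runs because n19 8->5; n2 8->5; new result 5.
  n25: re-runs because n23 -64->-25; n24 8->5; new result -25.
  n26: re-runs because n25 -64->-25; new result 25.
  n27: re-runs because n26 64->25; new result 25.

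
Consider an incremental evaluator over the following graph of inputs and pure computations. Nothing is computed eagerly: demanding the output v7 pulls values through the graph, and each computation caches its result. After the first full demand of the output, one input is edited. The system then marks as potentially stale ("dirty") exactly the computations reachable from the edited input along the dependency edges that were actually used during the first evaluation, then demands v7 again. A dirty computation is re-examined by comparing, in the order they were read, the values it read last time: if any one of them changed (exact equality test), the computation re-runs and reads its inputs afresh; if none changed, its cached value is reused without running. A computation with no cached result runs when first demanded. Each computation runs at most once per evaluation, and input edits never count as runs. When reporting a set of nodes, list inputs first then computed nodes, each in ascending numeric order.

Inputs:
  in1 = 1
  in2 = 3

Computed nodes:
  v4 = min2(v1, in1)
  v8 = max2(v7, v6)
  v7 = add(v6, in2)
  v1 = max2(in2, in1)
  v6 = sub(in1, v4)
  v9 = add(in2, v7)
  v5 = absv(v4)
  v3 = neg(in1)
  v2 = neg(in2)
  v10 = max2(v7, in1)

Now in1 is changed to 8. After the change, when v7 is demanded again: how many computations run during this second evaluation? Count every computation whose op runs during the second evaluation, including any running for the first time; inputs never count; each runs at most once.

Initial pass — values computed on the first demand:
  v1 = max2(3, 1) = 3
  v4 = min2(3, 1) = 1
  v6 = sub(1, 1) = 0
  v7 = add(0, 3) = 3

Second demand — change propagation:
  v1: re-runs because in1 1->8; new result 8.
  v4: re-runs because v1 3->8; in1 1->8; new result 8.
  v6: re-runs because in1 1->8; v4 1->8; new result 0 (unchanged).
  v7: re-examined; everything it read last time is the same (v6 unchanged, in2 unchanged) — cache 3 kept, no run.

The important point: v6 recomputes to an identical value, and the output ends up unchanged.

Run set: v1, v4, v6 (3 run).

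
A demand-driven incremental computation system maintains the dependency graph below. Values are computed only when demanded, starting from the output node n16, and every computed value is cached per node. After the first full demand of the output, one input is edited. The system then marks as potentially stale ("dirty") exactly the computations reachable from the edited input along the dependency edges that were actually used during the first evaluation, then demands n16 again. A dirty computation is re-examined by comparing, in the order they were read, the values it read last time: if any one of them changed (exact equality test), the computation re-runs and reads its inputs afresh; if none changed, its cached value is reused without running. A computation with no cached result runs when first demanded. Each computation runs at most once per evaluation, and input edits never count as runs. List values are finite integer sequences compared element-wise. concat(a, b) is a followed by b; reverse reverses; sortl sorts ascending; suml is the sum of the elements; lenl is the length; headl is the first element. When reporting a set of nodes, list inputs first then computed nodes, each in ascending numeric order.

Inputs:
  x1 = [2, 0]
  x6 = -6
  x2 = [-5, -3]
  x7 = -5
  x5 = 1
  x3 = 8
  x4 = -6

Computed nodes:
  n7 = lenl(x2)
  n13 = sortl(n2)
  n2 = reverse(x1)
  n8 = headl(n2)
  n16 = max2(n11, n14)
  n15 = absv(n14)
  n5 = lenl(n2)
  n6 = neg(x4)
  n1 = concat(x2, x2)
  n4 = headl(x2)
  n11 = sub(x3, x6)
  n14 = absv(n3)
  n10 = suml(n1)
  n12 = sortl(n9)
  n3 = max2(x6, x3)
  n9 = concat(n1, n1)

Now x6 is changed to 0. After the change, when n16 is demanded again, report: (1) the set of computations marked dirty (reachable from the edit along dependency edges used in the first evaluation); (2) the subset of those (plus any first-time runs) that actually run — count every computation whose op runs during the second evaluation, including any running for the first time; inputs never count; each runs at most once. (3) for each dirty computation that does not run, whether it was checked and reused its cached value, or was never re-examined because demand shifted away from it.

First evaluation (everything demanded from the output):
  n3 = max2(-6, 8) = 8
  n11 = sub(8, -6) = 14
  n14 = absv(8) = 8
  n16 = max2(14, 8) = 14

Propagation after the edit:
  n3: runs — x6 -6->0; result 8 (same value as before).
  n11: runs — x6 -6->0; result 8.
  n14: checked — values it read are unchanged (n3 unchanged); reused cached 8 without running.
  n16: runs — n11 14->8; result 8.

Key observation: the cutoff stops propagation at n14 — its inputs' values are unchanged, so it reuses its cache.

Marked dirty: n3, n11, n14, n16.
Computations that run: n3, n11, n16 — 3 in total.
Checked but reused from cache: n14.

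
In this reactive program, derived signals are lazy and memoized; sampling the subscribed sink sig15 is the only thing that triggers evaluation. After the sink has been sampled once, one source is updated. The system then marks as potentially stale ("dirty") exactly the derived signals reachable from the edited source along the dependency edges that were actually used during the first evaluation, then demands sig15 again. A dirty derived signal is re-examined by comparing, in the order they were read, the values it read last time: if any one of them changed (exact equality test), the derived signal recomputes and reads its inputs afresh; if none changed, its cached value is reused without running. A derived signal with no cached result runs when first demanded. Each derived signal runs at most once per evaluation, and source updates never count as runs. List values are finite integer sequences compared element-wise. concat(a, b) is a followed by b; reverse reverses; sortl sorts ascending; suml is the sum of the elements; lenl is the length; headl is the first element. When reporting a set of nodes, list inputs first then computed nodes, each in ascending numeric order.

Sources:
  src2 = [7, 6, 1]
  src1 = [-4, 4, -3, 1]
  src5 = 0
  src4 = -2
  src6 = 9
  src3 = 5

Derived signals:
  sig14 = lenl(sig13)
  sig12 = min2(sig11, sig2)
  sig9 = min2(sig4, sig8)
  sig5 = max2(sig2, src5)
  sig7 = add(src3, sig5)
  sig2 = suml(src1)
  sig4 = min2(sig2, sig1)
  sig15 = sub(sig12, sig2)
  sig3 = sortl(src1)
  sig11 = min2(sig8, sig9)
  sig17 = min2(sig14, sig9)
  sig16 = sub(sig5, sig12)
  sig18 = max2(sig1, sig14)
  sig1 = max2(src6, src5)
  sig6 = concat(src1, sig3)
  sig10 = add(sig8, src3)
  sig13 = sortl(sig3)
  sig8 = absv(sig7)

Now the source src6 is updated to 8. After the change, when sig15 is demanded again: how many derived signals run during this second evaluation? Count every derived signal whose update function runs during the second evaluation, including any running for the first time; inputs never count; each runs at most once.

First demand of the output computes:
  sig1 = max2(9, 0) = 9
  sig2 = suml([-4, 4, -3, 1]) = -2
  sig4 = min2(-2, 9) = -2
  sig5 = max2(-2, 0) = 0
  sig7 = add(5, 0) = 5
  sig8 = absv(5) = 5
  sig9 = min2(-2, 5) = -2
  sig11 = min2(5, -2) = -2
  sig12 = min2(-2, -2) = -2
  sig15 = sub(-2, -2) = 0

After the edit, cleaning proceeds:
  sig1: a read changed (src6 9->8) — executes, giving 8.
  sig4: a read changed (sig1 9->8) — executes, giving -2 — identical to its old value.
  sig9: dirty, but its reads are unchanged (sig4 unchanged, sig8 unchanged); cached -2 stands.
  sig11: dirty, but its reads are unchanged (sig8 unchanged, sig9 unchanged); cached -2 stands.
  sig12: dirty, but its reads are unchanged (sig11 unchanged, sig2 unchanged); cached -2 stands.
  sig15: dirty, but its reads are unchanged (sig12 unchanged, sig2 unchanged); cached 0 stands.

Note the absorption at sig4: it re-runs yet its value is the same, leaving the output's value untouched.

2 derived signals run: sig1, sig4.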